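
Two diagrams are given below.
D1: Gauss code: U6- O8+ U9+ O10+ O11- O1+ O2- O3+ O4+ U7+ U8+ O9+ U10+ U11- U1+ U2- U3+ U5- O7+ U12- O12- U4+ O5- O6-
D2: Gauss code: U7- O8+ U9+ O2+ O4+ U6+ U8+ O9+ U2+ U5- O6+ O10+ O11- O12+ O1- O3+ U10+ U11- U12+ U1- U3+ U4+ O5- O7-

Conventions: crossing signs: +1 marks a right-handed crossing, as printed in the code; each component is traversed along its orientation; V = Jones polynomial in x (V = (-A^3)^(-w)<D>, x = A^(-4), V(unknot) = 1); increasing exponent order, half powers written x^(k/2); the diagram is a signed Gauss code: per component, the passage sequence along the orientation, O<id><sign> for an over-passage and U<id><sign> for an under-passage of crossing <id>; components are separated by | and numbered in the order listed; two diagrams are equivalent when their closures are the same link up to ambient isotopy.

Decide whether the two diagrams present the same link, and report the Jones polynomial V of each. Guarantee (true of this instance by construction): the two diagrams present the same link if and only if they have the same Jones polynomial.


equivalent: yes
V(D1) = x - x^2 + 2x^3 - x^4 + x^5 - x^6  (w +2, c 12, <D> = -A^-18 + A^-14 - A^-10 + 2A^-6 - A^-2 + A^2)
D2 (bracket -A^-12 + A^-8 - A^-4 + 2 - A^4 + A^8; 12 crossings at w = +4): V = x - x^2 + 2x^3 - x^4 + x^5 - x^6
why: Reidemeister moves carry D1 (12 crossings) to D2 (12)


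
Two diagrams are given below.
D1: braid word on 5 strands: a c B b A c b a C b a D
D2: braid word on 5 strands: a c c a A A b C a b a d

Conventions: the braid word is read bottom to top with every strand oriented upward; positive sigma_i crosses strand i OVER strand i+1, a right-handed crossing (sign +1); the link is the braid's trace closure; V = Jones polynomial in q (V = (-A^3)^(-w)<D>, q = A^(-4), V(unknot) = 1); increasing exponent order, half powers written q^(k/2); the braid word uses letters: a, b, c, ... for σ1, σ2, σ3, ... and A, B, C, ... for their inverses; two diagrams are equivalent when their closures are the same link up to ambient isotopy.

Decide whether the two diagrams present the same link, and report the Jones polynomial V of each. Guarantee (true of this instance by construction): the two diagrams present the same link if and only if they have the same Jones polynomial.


equivalent: yes
V(D1) = q - q^2 + 2q^3 - q^4 + q^5 - q^6  (w +4, c 12, <D> = -A^-12 + A^-8 - A^-4 + 2 - A^4 + A^8)
V(D2) = q - q^2 + 2q^3 - q^4 + q^5 - q^6  [12 crossings, <D> = -A^-6 + A^-2 - A^2 + 2A^6 - A^10 + A^14, w = +6]
key observation: Markov moves rewrite D1 (12 crossings) into D2 (12)


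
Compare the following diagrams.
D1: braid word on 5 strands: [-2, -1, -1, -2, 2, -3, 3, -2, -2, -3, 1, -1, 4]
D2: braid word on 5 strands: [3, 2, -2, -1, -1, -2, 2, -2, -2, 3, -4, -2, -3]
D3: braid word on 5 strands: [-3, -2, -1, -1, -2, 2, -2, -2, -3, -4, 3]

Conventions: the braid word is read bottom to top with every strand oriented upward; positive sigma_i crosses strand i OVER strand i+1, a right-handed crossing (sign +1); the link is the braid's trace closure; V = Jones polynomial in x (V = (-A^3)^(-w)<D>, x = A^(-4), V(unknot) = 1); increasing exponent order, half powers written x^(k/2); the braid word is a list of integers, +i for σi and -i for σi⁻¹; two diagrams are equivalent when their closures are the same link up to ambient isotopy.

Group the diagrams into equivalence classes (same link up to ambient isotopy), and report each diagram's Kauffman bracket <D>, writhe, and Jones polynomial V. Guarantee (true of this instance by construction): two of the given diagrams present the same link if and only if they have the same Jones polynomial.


grouping into links: {D1, D2, D3}
V(D1) = x^(-13/2) - x^(-11/2) + x^(-9/2) - 2x^(-7/2) - x^(-3/2)  (w -5, c 13, <D> = A^-9 + 2A^-1 - A^3 + A^7 - A^11)
D2 (bracket A^-9 + 2A^-1 - A^3 + A^7 - A^11; 13 crossings at w = -5): V = x^(-13/2) - x^(-11/2) + x^(-9/2) - 2x^(-7/2) - x^(-3/2)
V(D3) = x^(-13/2) - x^(-11/2) + x^(-9/2) - 2x^(-7/2) - x^(-3/2)  [11 crossings, <D> = A^-15 + 2A^-7 - A^-3 + A - A^5, w = -7]
why: one V(x) for all 3 diagrams — one class (guaranteed)


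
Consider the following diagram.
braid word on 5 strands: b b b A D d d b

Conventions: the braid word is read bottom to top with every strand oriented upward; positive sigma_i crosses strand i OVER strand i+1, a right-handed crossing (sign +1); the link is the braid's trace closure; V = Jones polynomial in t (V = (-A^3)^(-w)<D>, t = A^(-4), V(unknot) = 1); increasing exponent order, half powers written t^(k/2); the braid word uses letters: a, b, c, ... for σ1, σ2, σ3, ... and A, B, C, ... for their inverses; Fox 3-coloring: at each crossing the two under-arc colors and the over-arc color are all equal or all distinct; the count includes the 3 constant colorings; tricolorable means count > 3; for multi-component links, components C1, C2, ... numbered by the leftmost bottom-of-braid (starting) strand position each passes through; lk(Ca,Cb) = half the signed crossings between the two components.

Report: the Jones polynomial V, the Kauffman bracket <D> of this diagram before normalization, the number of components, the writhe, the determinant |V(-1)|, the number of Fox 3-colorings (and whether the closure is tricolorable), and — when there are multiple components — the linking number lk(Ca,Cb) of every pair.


V(t) = t + t^2 + t^3 + t^6
bracket: A^-12 + 1 + A^4 + A^8, w = +4
3 components, writhe +4, over 8 crossings
lk(C1,C2) = +2
linking number lk(C1,C3) = 0
lk(C2,C3): 0
det 0, colorings 9 of 3^8 — tricolorable
observation: w = +4 (over 8 crossings) is diagram-only; (-A^3)^(-4) removes it from V


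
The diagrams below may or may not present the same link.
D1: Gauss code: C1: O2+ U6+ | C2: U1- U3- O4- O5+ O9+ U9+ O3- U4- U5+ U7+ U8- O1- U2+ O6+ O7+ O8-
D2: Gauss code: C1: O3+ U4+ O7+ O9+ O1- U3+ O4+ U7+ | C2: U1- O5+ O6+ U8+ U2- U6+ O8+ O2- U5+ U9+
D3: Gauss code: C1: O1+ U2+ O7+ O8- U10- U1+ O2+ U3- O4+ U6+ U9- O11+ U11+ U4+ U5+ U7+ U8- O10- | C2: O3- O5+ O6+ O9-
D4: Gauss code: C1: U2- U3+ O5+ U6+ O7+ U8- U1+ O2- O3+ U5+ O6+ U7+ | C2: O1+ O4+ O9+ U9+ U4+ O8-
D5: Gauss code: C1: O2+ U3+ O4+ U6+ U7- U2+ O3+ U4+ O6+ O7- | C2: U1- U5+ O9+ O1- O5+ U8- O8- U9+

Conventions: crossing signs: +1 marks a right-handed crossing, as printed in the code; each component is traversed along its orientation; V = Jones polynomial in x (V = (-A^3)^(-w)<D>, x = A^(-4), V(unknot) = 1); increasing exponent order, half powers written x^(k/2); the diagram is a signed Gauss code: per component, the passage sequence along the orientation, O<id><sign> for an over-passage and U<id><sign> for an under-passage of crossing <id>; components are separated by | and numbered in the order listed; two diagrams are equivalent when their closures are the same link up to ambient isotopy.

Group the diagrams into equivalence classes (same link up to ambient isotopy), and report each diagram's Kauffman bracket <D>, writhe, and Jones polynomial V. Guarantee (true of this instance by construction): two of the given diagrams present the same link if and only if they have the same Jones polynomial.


classes: {D1} | {D2, D4, D5} | {D3}
V(D1) = -x^(1/2) - x^(5/2)  [9 crossings, <D> = A^-7 + A, w = +1]
D2 (bracket -A^-3 + A^5 + A^9 + A^13; 9 crossings at w = +5): V = -x^(1/2) - x^(3/2) - x^(5/2) + x^(9/2)
V(D3) = -x^(-1/2) - x^(1/2)  [11 crossings, <D> = A^7 + A^11, w = +3]
V(D4) = -x^(1/2) - x^(3/2) - x^(5/2) + x^(9/2)  [9 crossings, <D> = -A^-3 + A^5 + A^9 + A^13, w = +5]
V(D5) = -x^(1/2) - x^(3/2) - x^(5/2) + x^(9/2)  [9 crossings, <D> = -A^-9 + A^-1 + A^3 + A^7, w = +3]
insight: V(x) takes 3 values over 5 diagrams, fixing the grouping


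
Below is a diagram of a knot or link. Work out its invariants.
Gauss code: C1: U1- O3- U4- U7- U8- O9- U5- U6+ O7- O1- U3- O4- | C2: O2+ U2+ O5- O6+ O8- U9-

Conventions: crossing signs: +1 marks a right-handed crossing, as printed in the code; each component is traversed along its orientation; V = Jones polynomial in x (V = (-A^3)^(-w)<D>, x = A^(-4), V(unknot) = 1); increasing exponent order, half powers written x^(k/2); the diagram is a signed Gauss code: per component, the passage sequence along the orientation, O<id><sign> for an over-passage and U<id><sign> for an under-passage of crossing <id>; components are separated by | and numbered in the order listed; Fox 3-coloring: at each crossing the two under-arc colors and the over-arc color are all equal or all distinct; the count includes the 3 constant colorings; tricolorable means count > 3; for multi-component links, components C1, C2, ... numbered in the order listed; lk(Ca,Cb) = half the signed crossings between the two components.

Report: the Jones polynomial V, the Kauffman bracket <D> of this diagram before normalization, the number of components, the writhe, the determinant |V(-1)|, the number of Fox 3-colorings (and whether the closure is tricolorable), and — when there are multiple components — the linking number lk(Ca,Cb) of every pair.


V(x) = x^(-13/2) - x^(-11/2) + x^(-9/2) - 2x^(-7/2) - x^(-3/2)
bracket: A^-9 + 2A^-1 - A^3 + A^7 - A^11, w = -5
2 components, writhe -5, over 9 crossings
lk(C1,C2) = -1
det 6, colorings 9 of 3^9 — tricolorable
observation: span 5 respects span(V) <= c + mu - 1 = 10 for this 2-component diagram


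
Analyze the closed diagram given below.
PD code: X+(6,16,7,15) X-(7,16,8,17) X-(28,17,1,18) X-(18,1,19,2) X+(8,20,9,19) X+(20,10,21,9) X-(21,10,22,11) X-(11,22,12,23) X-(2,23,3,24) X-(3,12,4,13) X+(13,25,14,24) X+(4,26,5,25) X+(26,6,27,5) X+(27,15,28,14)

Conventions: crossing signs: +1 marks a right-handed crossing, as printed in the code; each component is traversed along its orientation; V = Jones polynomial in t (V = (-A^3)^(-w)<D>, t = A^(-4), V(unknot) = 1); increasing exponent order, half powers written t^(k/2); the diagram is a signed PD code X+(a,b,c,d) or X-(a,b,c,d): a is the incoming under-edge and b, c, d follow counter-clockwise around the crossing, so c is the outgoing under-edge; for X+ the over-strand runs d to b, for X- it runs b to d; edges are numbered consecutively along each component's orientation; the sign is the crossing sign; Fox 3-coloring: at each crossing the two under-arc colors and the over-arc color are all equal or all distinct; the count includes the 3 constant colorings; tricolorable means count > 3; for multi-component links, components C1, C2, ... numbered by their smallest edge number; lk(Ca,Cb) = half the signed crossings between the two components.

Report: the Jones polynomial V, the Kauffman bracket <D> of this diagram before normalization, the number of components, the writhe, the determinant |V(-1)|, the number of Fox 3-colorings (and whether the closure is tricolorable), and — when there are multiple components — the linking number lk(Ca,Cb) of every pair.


V(t) = t^-2 - t^-1 + 1 - t + t^2
bracket: A^-8 - A^-4 + 1 - A^4 + A^8, w = 0
1 component, writhe 0, over 14 crossings
det 5, colorings 3 of 3^14 — not tricolorable
observation: the span of V is 4, forcing >= 4 crossings in any diagram


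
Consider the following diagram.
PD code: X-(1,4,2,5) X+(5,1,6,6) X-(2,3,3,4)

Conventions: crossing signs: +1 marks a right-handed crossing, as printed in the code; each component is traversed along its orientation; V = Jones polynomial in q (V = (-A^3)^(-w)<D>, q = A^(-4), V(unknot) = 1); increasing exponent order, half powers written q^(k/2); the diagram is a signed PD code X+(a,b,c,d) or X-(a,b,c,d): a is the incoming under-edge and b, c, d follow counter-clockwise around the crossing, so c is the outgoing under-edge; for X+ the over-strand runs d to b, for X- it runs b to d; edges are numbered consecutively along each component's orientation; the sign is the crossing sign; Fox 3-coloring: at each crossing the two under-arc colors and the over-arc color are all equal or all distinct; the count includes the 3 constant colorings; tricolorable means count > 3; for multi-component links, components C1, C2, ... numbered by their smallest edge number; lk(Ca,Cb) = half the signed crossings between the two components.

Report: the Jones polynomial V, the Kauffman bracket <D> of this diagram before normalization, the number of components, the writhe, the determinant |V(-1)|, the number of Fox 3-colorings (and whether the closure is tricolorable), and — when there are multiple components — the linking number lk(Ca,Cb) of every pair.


V = 1
<D> = -A^-3 (w = -1)
1 component over 3 crossings, w = -1
3 Fox colorings among 3^3, |V(-1)| = 1: not tricolorable
why: w = -1 shifts under R1 moves; the (-A^3)^(1) factor cancels that in V


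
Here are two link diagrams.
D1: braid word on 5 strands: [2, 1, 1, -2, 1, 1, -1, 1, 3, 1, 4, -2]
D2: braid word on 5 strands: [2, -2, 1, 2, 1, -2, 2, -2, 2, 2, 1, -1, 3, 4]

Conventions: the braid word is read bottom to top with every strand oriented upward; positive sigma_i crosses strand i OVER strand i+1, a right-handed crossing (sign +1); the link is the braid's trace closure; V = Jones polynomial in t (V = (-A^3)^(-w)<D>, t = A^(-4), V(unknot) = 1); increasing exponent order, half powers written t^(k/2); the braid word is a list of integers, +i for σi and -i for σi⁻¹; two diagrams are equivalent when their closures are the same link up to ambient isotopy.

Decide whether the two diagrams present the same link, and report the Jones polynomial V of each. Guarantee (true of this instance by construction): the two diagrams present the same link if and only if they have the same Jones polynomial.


same link: no
V(D1) = t^2 + t^4 - t^5 + t^6 - t^7  [12 crossings, <D> = -A^-10 + A^-6 - A^-2 + A^2 + A^10, w = +6]
V(D2) = t + t^3 - t^4  [14 crossings, <D> = -A^2 + A^6 + A^14, w = +6]
insight: 2 classes among 2 diagrams; unequal V(t) rules out equality


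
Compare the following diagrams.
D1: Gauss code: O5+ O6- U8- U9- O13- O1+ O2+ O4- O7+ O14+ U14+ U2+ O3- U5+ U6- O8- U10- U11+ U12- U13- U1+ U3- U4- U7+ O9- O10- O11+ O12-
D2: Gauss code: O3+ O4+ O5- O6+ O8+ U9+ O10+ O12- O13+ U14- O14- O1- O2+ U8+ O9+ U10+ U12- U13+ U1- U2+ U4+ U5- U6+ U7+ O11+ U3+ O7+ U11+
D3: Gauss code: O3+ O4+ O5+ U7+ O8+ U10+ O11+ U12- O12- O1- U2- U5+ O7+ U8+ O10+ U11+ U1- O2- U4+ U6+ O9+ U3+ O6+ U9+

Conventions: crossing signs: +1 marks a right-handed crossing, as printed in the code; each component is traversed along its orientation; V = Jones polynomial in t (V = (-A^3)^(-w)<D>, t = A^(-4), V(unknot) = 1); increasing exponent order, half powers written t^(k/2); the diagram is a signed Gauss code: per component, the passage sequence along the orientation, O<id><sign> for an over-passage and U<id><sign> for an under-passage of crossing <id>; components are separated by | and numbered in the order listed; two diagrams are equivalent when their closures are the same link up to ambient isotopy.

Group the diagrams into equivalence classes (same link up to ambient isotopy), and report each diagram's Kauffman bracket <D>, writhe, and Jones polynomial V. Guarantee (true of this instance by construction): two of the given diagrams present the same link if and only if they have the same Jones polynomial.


classes: {D1} | {D2, D3}
V(D1) = -t^-4 + t^-3 + t^-1  [14 crossings, <D> = A^-2 + A^6 - A^10, w = -2]
V(D2) = t^2 + 2t^4 - 2t^5 + t^6 - 2t^7 + t^8  (w +6, c 14, <D> = A^-14 - 2A^-10 + A^-6 - 2A^-2 + 2A^2 + A^10)
D3 (bracket A^-14 - 2A^-10 + A^-6 - 2A^-2 + 2A^2 + A^10; 12 crossings at w = +6): V = t^2 + 2t^4 - 2t^5 + t^6 - 2t^7 + t^8
note: 2 values of V(t) split the 3 diagrams


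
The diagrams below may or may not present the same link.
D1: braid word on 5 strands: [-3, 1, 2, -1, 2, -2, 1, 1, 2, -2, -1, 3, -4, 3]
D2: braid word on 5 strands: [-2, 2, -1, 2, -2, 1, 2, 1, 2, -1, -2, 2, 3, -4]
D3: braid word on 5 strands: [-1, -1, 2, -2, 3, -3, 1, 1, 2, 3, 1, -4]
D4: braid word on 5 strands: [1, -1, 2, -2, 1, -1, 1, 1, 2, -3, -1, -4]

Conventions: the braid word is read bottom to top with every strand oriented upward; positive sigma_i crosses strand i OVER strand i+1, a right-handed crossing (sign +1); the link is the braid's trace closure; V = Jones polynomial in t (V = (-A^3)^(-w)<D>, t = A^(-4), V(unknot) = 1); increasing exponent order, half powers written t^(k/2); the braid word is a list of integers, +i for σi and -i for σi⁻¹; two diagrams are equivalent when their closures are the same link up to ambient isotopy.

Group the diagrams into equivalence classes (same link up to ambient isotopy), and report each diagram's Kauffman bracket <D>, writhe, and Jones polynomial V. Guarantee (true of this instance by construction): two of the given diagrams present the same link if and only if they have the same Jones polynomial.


classes: {D1, D2, D3, D4}
V(D1) = 1  [14 crossings, <D> = A^6, w = +2]
V(D2) = 1  [14 crossings, <D> = A^6, w = +2]
V(D3) = 1  (w +2, c 12, <D> = A^6)
V(D4) = 1  (w 0, c 12, <D> = 1)
note: all 4 diagrams share one V(t), hence one class


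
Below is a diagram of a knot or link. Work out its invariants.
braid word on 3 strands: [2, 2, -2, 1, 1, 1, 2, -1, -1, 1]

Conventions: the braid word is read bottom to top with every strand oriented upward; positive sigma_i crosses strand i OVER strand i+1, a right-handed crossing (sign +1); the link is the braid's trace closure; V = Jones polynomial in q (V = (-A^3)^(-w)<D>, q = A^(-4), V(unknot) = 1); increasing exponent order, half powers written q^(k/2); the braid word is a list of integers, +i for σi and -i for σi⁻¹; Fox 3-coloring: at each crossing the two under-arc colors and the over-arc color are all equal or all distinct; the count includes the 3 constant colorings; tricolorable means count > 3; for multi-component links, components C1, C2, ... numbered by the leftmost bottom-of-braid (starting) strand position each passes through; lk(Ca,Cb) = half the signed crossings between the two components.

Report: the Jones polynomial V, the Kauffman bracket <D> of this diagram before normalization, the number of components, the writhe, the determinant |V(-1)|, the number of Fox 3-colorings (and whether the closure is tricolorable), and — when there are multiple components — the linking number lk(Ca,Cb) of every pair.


V = q - q^2 + 2q^3 - q^4 + q^5 - q^6
<D> = -A^-12 + A^-8 - A^-4 + 2 - A^4 + A^8 (w = +4)
1 component over 10 crossings, w = +4
3 Fox colorings among 3^10, |V(-1)| = 7: not tricolorable
why: |V(-1)| = 7: so not tricolorable, since 3 does not divide 7


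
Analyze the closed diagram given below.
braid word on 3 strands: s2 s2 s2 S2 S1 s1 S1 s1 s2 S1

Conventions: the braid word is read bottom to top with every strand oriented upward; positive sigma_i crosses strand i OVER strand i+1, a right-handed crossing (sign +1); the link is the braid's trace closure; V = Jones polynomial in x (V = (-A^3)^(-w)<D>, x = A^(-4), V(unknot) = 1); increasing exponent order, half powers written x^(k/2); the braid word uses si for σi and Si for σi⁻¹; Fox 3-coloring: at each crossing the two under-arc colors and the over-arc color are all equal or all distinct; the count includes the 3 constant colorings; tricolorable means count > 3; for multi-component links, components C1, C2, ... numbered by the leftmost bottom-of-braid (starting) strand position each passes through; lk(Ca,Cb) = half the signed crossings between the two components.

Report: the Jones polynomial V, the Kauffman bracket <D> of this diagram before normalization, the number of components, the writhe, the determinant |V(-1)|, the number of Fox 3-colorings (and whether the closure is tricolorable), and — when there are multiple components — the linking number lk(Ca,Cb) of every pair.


Jones polynomial: V(x) = x + x^3 - x^4
<D> = -A^-10 + A^-6 + A^2; writhe +2
components 1, writhe +2 (10 crossings)
3-colorings: 9 of 3^10, det 3 — tricolorable
note: free reduction leaves σ2 σ2 σ2 σ1⁻¹ of the original 10 letters


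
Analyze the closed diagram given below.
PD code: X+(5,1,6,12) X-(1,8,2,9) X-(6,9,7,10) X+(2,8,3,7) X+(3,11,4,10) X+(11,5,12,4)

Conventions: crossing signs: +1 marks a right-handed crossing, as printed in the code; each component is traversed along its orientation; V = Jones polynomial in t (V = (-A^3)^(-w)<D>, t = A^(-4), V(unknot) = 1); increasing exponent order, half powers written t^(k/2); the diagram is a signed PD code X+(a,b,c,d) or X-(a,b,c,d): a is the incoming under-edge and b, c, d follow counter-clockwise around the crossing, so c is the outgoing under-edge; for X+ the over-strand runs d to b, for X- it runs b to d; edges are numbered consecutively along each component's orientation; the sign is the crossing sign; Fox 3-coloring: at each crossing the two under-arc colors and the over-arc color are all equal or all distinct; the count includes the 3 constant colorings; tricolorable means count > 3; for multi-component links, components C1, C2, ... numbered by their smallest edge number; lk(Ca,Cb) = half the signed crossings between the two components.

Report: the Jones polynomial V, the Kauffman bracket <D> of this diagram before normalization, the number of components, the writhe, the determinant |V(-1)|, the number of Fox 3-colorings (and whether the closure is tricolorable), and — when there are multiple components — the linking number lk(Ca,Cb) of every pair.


V(t) = t + t^3 - t^4
bracket: -A^-10 + A^-6 + A^2, w = +2
1 component, writhe +2, over 6 crossings
det 3, colorings 9 of 3^6 — tricolorable
observation: the span of V is 3, forcing >= 3 crossings in any diagram


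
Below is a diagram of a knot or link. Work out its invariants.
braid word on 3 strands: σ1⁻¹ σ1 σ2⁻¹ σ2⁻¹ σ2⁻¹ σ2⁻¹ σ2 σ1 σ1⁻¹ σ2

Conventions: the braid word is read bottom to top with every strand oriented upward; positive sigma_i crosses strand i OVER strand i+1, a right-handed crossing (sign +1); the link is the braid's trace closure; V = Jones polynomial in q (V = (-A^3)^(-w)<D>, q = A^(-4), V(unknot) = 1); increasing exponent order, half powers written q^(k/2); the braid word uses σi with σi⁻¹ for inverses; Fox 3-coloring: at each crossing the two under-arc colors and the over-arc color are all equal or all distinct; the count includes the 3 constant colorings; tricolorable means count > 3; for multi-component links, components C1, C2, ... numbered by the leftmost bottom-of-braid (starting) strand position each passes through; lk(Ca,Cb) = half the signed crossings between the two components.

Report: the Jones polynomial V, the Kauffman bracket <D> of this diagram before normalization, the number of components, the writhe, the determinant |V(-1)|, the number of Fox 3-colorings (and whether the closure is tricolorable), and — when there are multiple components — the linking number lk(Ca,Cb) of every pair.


Jones polynomial: V(q) = q^-3 + q^-2 + q^-1 + 1
<D> = A^-6 + A^-2 + A^2 + A^6; writhe -2
components 3, writhe -2 (10 crossings)
linking number lk(C1,C2) = 0
lk(C1,C3): 0
lk(C2,C3) = -1
3-colorings: 9 of 3^10, det 0 — tricolorable
note: inverse pairs cancel, leaving σ2⁻¹ σ2⁻¹


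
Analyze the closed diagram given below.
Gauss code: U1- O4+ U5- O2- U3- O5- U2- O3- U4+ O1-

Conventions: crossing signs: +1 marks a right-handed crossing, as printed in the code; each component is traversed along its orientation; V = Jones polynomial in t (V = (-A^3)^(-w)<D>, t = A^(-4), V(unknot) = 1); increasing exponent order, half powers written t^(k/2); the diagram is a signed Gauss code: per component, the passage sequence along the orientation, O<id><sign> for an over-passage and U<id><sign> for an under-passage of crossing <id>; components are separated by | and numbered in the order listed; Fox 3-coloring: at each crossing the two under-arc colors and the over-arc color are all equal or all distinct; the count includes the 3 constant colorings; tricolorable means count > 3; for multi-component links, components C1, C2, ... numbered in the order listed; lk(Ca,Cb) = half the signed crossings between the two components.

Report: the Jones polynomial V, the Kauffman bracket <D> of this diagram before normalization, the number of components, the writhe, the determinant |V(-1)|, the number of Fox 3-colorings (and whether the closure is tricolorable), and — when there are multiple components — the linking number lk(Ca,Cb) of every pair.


V = -t^-4 + t^-3 + t^-1
<D> = -A^-5 - A^3 + A^7 (w = -3)
1 component over 5 crossings, w = -3
9 Fox colorings among 3^5, |V(-1)| = 3: tricolorable
why: det 3 = |V(-1)|; divisible by 3, so tricolorable


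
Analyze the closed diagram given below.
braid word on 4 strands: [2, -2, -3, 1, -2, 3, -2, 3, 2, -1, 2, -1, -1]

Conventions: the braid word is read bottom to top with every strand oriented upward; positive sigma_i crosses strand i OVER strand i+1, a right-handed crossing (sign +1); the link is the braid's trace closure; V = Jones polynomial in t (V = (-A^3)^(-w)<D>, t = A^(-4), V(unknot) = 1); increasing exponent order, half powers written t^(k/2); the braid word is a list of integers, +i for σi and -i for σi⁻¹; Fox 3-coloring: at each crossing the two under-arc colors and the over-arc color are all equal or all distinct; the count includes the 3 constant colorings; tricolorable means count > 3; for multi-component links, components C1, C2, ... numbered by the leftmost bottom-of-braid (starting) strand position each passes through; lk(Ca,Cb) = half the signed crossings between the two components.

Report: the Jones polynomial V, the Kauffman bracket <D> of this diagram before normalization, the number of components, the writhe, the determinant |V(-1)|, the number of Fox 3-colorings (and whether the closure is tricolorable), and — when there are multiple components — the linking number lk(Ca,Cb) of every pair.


Jones polynomial: V(t) = t^-4 - t^-3 + 3t^-2 - 2t^-1 + 4 - 2t + 2t^2 - t^3
<D> = A^-15 - 2A^-11 + 2A^-7 - 4A^-3 + 2A - 3A^5 + A^9 - A^13; writhe -1
components 3, writhe -1 (13 crossings)
linking number lk(C1,C2) = 0
lk(C1,C3): 0
lk(C2,C3) = -1
3-colorings: 3 of 3^13, det 16 — not tricolorable
note: summing lk over 3 pairs gives -1


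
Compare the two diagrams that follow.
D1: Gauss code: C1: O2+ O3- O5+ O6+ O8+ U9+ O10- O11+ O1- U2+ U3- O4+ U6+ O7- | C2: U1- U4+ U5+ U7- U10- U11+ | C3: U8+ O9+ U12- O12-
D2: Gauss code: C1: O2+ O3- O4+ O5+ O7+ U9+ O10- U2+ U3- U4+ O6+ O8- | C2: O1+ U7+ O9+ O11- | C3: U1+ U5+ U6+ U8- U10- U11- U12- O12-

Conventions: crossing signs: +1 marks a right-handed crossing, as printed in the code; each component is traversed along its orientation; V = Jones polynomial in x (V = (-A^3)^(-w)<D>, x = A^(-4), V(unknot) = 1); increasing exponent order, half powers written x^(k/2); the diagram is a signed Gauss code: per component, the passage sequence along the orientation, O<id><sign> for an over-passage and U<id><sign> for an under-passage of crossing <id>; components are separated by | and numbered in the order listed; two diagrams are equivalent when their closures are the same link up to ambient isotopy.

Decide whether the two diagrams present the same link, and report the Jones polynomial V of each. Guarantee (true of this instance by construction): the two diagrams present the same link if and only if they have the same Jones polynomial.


equivalent: yes
D1 (bracket A^-6 + A^-2 + A^2 + A^6; 12 crossings at w = +2): V = 1 + x + x^2 + x^3
V(D2) = 1 + x + x^2 + x^3  (w +2, c 12, <D> = A^-6 + A^-2 + A^2 + A^6)
key observation: Reidemeister moves carry D1 (12 crossings) to D2 (12)


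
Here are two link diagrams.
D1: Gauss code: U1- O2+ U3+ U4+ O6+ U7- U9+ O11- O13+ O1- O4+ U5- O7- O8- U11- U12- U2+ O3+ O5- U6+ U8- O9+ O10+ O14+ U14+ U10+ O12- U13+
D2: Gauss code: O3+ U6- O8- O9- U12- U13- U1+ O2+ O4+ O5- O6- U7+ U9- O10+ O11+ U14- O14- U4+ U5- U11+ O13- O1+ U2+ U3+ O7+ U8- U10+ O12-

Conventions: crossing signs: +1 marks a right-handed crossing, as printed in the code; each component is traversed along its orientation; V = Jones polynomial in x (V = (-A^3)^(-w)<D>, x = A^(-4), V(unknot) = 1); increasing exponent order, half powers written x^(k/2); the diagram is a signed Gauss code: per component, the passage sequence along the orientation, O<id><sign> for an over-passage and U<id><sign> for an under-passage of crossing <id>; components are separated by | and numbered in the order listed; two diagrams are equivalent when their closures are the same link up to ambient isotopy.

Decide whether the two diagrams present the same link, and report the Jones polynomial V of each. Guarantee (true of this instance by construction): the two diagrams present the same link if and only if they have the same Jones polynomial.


equivalent: yes
V(D1) = -x^-3 + x^-2 - x^-1 + 3 - x + x^2 - x^3  (w +2, c 14, <D> = -A^-6 + A^-2 - A^2 + 3A^6 - A^10 + A^14 - A^18)
D2 (bracket -A^-12 + A^-8 - A^-4 + 3 - A^4 + A^8 - A^12; 14 crossings at w = 0): V = -x^-3 + x^-2 - x^-1 + 3 - x + x^2 - x^3
why: all 2 diagrams share one V(x), hence one class


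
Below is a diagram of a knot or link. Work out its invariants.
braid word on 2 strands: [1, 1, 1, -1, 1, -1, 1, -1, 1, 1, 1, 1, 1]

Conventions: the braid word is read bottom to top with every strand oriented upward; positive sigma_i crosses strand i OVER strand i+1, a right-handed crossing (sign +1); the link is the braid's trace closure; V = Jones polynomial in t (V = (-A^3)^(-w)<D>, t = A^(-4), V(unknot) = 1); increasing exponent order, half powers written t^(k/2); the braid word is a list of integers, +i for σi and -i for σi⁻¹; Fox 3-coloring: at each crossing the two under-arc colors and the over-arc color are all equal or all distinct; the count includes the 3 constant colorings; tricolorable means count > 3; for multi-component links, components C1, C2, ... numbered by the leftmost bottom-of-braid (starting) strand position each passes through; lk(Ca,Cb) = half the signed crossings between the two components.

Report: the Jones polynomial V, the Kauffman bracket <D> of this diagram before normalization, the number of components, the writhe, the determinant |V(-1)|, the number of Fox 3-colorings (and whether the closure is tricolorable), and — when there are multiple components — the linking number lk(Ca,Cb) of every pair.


V(t) = t^3 + t^5 - t^6 + t^7 - t^8 + t^9 - t^10
bracket: A^-19 - A^-15 + A^-11 - A^-7 + A^-3 - A - A^9, w = +7
1 component, writhe +7, over 13 crossings
det 7, colorings 3 of 3^13 — not tricolorable
observation: one generator, power 7: the (2,7) torus pattern


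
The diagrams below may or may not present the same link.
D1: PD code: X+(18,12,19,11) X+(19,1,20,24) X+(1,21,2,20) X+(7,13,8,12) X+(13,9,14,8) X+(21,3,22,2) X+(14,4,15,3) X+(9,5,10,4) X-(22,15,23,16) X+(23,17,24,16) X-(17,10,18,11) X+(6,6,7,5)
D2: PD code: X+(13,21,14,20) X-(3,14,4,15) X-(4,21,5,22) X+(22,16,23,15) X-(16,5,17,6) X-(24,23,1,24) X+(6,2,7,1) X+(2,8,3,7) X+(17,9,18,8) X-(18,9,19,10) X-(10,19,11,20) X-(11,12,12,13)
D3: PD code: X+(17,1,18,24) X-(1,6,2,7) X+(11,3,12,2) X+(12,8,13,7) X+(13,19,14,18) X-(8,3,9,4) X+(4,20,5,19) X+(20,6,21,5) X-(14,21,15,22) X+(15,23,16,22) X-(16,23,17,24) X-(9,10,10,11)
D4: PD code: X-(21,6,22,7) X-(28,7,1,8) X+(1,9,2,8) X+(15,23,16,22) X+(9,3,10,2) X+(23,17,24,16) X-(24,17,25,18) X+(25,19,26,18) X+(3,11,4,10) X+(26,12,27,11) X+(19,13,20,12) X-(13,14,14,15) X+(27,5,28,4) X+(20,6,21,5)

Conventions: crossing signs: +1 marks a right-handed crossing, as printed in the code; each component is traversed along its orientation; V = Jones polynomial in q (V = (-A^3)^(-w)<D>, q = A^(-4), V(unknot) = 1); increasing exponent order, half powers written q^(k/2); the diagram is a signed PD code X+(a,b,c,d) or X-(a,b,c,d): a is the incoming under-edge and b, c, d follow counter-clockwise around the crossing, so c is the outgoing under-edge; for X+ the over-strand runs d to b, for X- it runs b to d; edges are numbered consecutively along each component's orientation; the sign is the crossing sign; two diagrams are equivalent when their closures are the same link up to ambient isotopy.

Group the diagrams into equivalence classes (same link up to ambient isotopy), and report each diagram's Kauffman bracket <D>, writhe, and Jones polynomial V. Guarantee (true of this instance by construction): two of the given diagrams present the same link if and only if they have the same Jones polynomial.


classes: {D1, D4} | {D2} | {D3}
V(D1) = q^2 + 2q^4 - 2q^5 + q^6 - 2q^7 + q^8  [12 crossings, <D> = A^-8 - 2A^-4 + 1 - 2A^4 + 2A^8 + A^16, w = +8]
D2 (bracket A^-14 - A^-10 + A^-6 - A^-2 + A^2; 12 crossings at w = -2): V = q^-2 - q^-1 + 1 - q + q^2
V(D3) = 1  (w +2, c 12, <D> = A^6)
V(D4) = q^2 + 2q^4 - 2q^5 + q^6 - 2q^7 + q^8  [14 crossings, <D> = A^-14 - 2A^-10 + A^-6 - 2A^-2 + 2A^2 + A^10, w = +6]
note: 3 values of V(q) split the 4 diagrams


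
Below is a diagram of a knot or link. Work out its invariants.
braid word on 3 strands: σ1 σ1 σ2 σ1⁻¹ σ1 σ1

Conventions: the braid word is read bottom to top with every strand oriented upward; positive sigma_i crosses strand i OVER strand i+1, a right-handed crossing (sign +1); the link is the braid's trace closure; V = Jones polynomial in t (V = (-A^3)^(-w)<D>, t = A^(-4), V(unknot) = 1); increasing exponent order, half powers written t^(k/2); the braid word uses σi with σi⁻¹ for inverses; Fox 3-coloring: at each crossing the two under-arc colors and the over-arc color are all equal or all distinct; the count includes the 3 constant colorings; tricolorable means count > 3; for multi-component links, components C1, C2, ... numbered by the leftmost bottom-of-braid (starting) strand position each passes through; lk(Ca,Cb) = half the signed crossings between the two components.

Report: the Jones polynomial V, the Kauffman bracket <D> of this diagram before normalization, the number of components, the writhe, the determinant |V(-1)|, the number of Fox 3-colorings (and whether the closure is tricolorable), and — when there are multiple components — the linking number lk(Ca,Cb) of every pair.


Jones polynomial: V(t) = t + t^3 - t^4
<D> = -A^-4 + 1 + A^8; writhe +4
components 1, writhe +4 (6 crossings)
3-colorings: 9 of 3^6, det 3 — tricolorable
note: w = +4 shifts under R1 moves; the (-A^3)^(-4) factor cancels that in V


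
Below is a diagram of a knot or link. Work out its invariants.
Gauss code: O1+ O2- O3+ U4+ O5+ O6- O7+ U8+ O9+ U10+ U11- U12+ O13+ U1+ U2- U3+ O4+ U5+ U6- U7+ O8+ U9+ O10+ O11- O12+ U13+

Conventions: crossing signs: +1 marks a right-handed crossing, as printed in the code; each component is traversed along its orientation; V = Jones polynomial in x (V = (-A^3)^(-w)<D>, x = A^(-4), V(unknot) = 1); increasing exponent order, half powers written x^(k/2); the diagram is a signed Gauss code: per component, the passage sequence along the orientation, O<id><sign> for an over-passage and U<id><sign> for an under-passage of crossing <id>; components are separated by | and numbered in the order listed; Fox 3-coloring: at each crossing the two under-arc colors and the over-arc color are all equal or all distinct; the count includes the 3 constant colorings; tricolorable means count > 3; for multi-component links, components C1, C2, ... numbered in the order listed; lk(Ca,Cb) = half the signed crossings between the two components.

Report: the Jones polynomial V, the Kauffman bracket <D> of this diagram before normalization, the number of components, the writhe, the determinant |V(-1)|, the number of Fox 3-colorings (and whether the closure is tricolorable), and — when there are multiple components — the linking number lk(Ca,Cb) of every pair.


V(x) = x^3 + x^5 - x^6 + x^7 - x^8 + x^9 - x^10
bracket: A^-19 - A^-15 + A^-11 - A^-7 + A^-3 - A - A^9, w = +7
1 component, writhe +7, over 13 crossings
det 7, colorings 3 of 3^13 — not tricolorable
observation: the span of V is 7, forcing >= 7 crossings in any diagram


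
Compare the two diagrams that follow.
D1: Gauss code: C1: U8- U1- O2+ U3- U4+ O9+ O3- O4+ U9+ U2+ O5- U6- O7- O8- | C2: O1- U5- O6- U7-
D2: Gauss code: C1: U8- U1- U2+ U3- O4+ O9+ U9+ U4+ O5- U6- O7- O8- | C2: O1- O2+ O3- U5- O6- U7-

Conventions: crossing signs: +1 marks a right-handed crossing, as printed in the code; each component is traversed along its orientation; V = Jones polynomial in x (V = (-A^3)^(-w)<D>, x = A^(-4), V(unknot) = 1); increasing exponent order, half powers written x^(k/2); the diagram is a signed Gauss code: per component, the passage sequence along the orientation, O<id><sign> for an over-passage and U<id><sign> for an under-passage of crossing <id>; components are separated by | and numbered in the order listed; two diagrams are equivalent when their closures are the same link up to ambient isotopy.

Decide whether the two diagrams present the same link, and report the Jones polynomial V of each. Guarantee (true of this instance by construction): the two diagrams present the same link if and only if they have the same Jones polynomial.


same link: yes
V(D1) = -x^(-11/2) + x^(-9/2) - x^(-7/2) - x^(-3/2)  [9 crossings, <D> = A^-3 + A^5 - A^9 + A^13, w = -3]
V(D2) = -x^(-11/2) + x^(-9/2) - x^(-7/2) - x^(-3/2)  (w -3, c 9, <D> = A^-3 + A^5 - A^9 + A^13)
note: one V(x) for all 2 diagrams — one class (guaranteed)


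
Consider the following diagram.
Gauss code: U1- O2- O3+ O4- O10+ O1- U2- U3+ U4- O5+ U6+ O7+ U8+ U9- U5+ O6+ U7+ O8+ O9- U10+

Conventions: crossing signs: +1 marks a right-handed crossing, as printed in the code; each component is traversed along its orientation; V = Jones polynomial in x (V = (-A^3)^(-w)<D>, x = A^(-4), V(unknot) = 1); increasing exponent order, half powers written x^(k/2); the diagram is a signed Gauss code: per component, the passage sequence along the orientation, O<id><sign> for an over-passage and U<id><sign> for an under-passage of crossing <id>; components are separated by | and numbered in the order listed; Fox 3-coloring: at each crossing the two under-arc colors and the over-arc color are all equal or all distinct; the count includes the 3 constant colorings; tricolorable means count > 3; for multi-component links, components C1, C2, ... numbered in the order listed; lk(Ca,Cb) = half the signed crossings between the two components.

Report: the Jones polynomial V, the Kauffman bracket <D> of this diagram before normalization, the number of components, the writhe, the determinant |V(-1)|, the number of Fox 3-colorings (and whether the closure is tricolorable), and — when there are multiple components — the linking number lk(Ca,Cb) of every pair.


V(x) = x + x^3 - x^4
bracket: -A^-10 + A^-6 + A^2, w = +2
1 component, writhe +2, over 10 crossings
det 3, colorings 9 of 3^10 — tricolorable
observation: det 3 = |V(-1)|; divisible by 3, so tricolorable


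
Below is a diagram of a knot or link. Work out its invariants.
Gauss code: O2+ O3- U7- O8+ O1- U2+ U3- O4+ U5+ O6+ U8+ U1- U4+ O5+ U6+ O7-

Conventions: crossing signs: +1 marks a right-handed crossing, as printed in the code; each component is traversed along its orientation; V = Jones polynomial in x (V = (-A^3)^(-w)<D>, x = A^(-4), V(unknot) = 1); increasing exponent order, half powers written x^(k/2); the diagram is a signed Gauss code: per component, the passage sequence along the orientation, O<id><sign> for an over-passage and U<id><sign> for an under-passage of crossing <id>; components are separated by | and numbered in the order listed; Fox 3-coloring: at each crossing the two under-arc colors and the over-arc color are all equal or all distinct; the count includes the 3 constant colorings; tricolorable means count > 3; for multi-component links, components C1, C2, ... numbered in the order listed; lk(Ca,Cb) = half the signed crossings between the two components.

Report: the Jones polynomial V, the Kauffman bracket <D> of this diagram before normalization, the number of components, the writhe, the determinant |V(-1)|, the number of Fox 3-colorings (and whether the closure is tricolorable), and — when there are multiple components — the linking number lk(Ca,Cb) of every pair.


V(x) = x + x^3 - x^4
bracket: -A^-10 + A^-6 + A^2, w = +2
1 component, writhe +2, over 8 crossings
det 3, colorings 9 of 3^8 — tricolorable
observation: det 3 = |V(-1)|; divisible by 3, so tricolorable


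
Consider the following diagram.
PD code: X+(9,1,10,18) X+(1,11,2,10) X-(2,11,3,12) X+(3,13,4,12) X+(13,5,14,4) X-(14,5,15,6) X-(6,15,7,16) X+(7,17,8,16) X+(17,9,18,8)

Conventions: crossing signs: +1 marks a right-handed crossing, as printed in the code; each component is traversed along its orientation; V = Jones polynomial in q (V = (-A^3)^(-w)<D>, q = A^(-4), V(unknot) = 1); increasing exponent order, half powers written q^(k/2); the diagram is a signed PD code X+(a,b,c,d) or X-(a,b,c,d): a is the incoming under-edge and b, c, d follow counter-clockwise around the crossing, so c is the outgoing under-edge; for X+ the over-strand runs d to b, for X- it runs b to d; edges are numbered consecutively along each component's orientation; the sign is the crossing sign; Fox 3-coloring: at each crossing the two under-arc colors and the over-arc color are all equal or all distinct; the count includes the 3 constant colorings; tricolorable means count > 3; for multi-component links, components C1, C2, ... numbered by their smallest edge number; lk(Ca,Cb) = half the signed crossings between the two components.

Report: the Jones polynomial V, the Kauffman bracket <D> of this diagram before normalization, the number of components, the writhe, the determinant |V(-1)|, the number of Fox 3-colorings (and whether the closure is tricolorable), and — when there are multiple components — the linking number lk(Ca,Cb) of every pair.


V = q + q^3 - q^4
<D> = A^-7 - A^-3 - A^5 (w = +3)
1 component over 9 crossings, w = +3
9 Fox colorings among 3^9, |V(-1)| = 3: tricolorable
why: the span of V is 3, forcing >= 3 crossings in any diagram
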